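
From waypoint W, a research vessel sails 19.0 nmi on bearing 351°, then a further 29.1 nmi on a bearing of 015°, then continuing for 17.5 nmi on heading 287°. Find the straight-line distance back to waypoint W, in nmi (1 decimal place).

53.4 nmi

Leg 1 (351°, 19.0 nmi): east 19.0 sin 351° = -2.97, north 19.0 cos 351° = 18.77
Leg 2 (015°, 29.1 nmi): east 29.1 sin 15° = 7.53, north 29.1 cos 15° = 28.11
Leg 3 (287°, 17.5 nmi): east 17.5 sin 287° = -16.74, north 17.5 cos 287° = 5.12
Net: -12.18 east, 51.99 north. Distance = √((-12.18)² + (51.99)²) = 53.398 nmi.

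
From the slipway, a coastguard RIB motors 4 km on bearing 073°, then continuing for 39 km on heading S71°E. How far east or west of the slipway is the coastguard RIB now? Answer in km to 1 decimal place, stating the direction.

Leg 1 (073°, 4 km): east 4 sin 73° = 3.83, north 4 cos 73° = 1.17
Leg 2 (S71°E, 39 km): east 39 sin 109° = 36.88, north 39 cos 109° = -12.70
Net east component: 40.70 km.

40.7 km east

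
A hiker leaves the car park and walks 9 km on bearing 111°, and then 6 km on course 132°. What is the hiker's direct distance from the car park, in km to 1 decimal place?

Leg 1 (111°, 9 km): east 9 sin 111° = 8.40, north 9 cos 111° = -3.23
Leg 2 (132°, 6 km): east 6 sin 132° = 4.46, north 6 cos 132° = -4.01
Net: 12.86 east, -7.24 north. Distance = √((12.86)² + (-7.24)²) = 14.759 km.

14.8 km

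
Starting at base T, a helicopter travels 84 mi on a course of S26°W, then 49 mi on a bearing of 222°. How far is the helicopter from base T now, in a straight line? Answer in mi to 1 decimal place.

Leg 1 (S26°W, 84 mi): east 84 sin 206° = -36.82, north 84 cos 206° = -75.50
Leg 2 (222°, 49 mi): east 49 sin 222° = -32.79, north 49 cos 222° = -36.41
Net: -69.61 east, -111.91 north. Distance = √((-69.61)² + (-111.91)²) = 131.796 mi.

131.8 mi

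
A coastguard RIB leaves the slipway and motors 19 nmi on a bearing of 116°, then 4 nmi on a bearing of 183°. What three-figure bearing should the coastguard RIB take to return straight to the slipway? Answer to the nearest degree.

Leg 1 (116°, 19 nmi): east 19 sin 116° = 17.08, north 19 cos 116° = -8.33
Leg 2 (183°, 4 nmi): east 4 sin 183° = -0.21, north 4 cos 183° = -3.99
Net displacement: 16.87 east, -12.32 north. Direction back to start is (-16.87, 12.32): bearing = atan2(-16.87, 12.32) mod 360° = 306.15° ≈ 306°.

306°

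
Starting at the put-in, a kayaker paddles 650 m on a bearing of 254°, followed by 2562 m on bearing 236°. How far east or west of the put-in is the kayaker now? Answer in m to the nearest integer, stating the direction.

Leg 1 (254°, 650 m): east 650 sin 254° = -624.82, north 650 cos 254° = -179.16
Leg 2 (236°, 2562 m): east 2562 sin 236° = -2123.99, north 2562 cos 236° = -1432.65
Net east component: -2748.81 m.

2749 m west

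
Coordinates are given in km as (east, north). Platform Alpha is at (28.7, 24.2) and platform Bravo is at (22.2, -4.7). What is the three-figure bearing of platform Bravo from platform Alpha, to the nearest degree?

193°

Δeast = 22.2 − 28.7 = -6.50; Δnorth = -4.7 − 24.2 = -28.90.
Bearing = atan2(Δeast, Δnorth) mod 360° = 192.68° ≈ 193°.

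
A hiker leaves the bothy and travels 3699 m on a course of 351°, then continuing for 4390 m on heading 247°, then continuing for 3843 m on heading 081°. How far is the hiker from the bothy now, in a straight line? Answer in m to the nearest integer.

Leg 1 (351°, 3699 m): east 3699 sin 351° = -578.65, north 3699 cos 351° = 3653.46
Leg 2 (247°, 4390 m): east 4390 sin 247° = -4041.02, north 4390 cos 247° = -1715.31
Leg 3 (081°, 3843 m): east 3843 sin 81° = 3795.69, north 3843 cos 81° = 601.18
Net: -823.98 east, 2539.33 north. Distance = √((-823.98)² + (2539.33)²) = 2669.668 m.

2670 m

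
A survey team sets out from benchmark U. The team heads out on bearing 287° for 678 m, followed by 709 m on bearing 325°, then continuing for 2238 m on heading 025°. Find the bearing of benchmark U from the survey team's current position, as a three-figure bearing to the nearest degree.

Leg 1 (287°, 678 m): east 678 sin 287° = -648.37, north 678 cos 287° = 198.23
Leg 2 (325°, 709 m): east 709 sin 325° = -406.67, north 709 cos 325° = 580.78
Leg 3 (025°, 2238 m): east 2238 sin 25° = 945.82, north 2238 cos 25° = 2028.32
Net displacement: -109.22 east, 2807.32 north. Direction back to start is (109.22, -2807.32): bearing = atan2(109.22, -2807.32) mod 360° = 177.77° ≈ 178°.

178°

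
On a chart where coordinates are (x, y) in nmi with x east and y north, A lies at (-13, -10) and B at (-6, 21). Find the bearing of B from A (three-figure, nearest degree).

Δeast = -6 − -13 = 7.00; Δnorth = 21 − -10 = 31.00.
Bearing = atan2(Δeast, Δnorth) mod 360° = 12.72° ≈ 013°.

013°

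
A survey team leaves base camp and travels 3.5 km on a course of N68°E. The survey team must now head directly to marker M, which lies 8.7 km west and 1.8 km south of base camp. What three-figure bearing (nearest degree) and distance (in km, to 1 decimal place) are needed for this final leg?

Leg 1 (N68°E, 3.5 km): east 3.5 sin 68° = 3.25, north 3.5 cos 68° = 1.31
Current position: (3.25, 1.31). Target: (-8.7, -1.8). Remaining: Δeast = -11.95, Δnorth = -3.11.
Bearing = atan2(-11.95, -3.11) mod 360° = 255.40°; distance = √((-11.95)² + (-3.11)²) = 12.344 km.

255°, 12.3 km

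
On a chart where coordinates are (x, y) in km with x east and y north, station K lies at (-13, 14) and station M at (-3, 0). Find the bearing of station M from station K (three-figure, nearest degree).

144°

Δeast = -3 − -13 = 10.00; Δnorth = 0 − 14 = -14.00.
Bearing = atan2(Δeast, Δnorth) mod 360° = 144.46° ≈ 144°.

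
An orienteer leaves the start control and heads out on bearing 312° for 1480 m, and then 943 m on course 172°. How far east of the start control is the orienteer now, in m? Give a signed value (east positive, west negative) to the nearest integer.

-969 m

Leg 1 (312°, 1480 m): east 1480 sin 312° = -1099.85, north 1480 cos 312° = 990.31
Leg 2 (172°, 943 m): east 943 sin 172° = 131.24, north 943 cos 172° = -933.82
Net east component: -968.61 m.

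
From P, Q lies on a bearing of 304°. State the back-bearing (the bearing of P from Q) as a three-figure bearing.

124°

Back-bearing = 304° − 180° = 124°.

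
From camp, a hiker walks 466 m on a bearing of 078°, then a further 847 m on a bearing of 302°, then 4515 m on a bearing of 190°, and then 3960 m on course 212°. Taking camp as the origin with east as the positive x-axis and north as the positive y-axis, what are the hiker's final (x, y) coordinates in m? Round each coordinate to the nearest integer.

Leg 1 (078°, 466 m): east 466 sin 78° = 455.82, north 466 cos 78° = 96.89
Leg 2 (302°, 847 m): east 847 sin 302° = -718.30, north 847 cos 302° = 448.84
Leg 3 (190°, 4515 m): east 4515 sin 190° = -784.02, north 4515 cos 190° = -4446.41
Leg 4 (212°, 3960 m): east 3960 sin 212° = -2098.48, north 3960 cos 212° = -3358.27
Summing: -3144.98 m east, -7258.95 m north → (-3145, -7259).

(-3145, -7259)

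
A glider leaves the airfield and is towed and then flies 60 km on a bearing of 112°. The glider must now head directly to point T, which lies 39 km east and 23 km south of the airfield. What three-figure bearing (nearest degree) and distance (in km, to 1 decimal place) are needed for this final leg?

268°, 16.6 km

Leg 1 (112°, 60 km): east 60 sin 112° = 55.63, north 60 cos 112° = -22.48
Current position: (55.63, -22.48). Target: (39, -23). Remaining: Δeast = -16.63, Δnorth = -0.52.
Bearing = atan2(-16.63, -0.52) mod 360° = 268.20°; distance = √((-16.63)² + (-0.52)²) = 16.639 km.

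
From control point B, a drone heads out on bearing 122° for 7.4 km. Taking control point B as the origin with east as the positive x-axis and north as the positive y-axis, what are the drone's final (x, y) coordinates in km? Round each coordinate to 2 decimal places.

Leg 1 (122°, 7.4 km): east 7.4 sin 122° = 6.28, north 7.4 cos 122° = -3.92
Summing: 6.28 km east, -3.92 km north → (6.28, -3.92).

(6.28, -3.92)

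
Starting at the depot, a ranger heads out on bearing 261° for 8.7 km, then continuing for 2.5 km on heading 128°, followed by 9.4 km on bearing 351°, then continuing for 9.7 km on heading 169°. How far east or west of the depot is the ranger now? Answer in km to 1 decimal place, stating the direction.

6.2 km west

Leg 1 (261°, 8.7 km): east 8.7 sin 261° = -8.59, north 8.7 cos 261° = -1.36
Leg 2 (128°, 2.5 km): east 2.5 sin 128° = 1.97, north 2.5 cos 128° = -1.54
Leg 3 (351°, 9.4 km): east 9.4 sin 351° = -1.47, north 9.4 cos 351° = 9.28
Leg 4 (169°, 9.7 km): east 9.7 sin 169° = 1.85, north 9.7 cos 169° = -9.52
Net east component: -6.24 km.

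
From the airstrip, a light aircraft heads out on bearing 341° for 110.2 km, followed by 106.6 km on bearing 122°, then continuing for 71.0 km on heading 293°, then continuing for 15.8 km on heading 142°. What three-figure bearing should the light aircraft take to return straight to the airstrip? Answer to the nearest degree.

Leg 1 (341°, 110.2 km): east 110.2 sin 341° = -35.88, north 110.2 cos 341° = 104.20
Leg 2 (122°, 106.6 km): east 106.6 sin 122° = 90.40, north 106.6 cos 122° = -56.49
Leg 3 (293°, 71.0 km): east 71.0 sin 293° = -65.36, north 71.0 cos 293° = 27.74
Leg 4 (142°, 15.8 km): east 15.8 sin 142° = 9.73, north 15.8 cos 142° = -12.45
Net displacement: -1.10 east, 63.00 north. Direction back to start is (1.10, -63.00): bearing = atan2(1.10, -63.00) mod 360° = 179.00° ≈ 179°.

179°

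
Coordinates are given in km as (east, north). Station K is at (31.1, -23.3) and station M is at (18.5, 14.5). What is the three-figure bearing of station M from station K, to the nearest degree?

342°

Δeast = 18.5 − 31.1 = -12.60; Δnorth = 14.5 − -23.3 = 37.80.
Bearing = atan2(Δeast, Δnorth) mod 360° = 341.57° ≈ 342°.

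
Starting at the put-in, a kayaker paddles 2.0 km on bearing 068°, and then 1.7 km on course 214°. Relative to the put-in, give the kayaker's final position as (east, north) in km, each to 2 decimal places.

(0.90, -0.66)

Leg 1 (068°, 2.0 km): east 2.0 sin 68° = 1.85, north 2.0 cos 68° = 0.75
Leg 2 (214°, 1.7 km): east 1.7 sin 214° = -0.95, north 1.7 cos 214° = -1.41
Summing: 0.90 km east, -0.66 km north → (0.90, -0.66).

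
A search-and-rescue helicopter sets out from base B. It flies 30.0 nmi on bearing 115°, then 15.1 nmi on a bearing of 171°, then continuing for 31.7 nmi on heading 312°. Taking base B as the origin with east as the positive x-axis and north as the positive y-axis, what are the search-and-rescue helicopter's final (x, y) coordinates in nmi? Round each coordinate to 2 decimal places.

(5.99, -6.38)

Leg 1 (115°, 30.0 nmi): east 30.0 sin 115° = 27.19, north 30.0 cos 115° = -12.68
Leg 2 (171°, 15.1 nmi): east 15.1 sin 171° = 2.36, north 15.1 cos 171° = -14.91
Leg 3 (312°, 31.7 nmi): east 31.7 sin 312° = -23.56, north 31.7 cos 312° = 21.21
Summing: 5.99 nmi east, -6.38 nmi north → (5.99, -6.38).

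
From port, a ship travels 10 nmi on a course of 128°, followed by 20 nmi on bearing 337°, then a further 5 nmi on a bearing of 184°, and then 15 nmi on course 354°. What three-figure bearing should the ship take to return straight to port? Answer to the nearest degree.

175°

Leg 1 (128°, 10 nmi): east 10 sin 128° = 7.88, north 10 cos 128° = -6.16
Leg 2 (337°, 20 nmi): east 20 sin 337° = -7.81, north 20 cos 337° = 18.41
Leg 3 (184°, 5 nmi): east 5 sin 184° = -0.35, north 5 cos 184° = -4.99
Leg 4 (354°, 15 nmi): east 15 sin 354° = -1.57, north 15 cos 354° = 14.92
Net displacement: -1.85 east, 22.18 north. Direction back to start is (1.85, -22.18): bearing = atan2(1.85, -22.18) mod 360° = 175.23° ≈ 175°.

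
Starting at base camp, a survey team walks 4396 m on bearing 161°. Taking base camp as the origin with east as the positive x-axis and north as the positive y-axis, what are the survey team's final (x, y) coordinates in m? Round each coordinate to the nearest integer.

Leg 1 (161°, 4396 m): east 4396 sin 161° = 1431.20, north 4396 cos 161° = -4156.50
Summing: 1431.20 m east, -4156.50 m north → (1431, -4156).

(1431, -4156)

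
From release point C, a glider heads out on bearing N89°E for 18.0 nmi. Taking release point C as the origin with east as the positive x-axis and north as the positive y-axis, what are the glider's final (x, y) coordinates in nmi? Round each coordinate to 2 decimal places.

(18.00, 0.31)

Leg 1 (N89°E, 18.0 nmi): east 18.0 sin 89° = 18.00, north 18.0 cos 89° = 0.31
Summing: 18.00 nmi east, 0.31 nmi north → (18.00, 0.31).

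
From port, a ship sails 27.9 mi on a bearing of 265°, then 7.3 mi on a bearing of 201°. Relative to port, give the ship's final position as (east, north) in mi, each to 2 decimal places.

Leg 1 (265°, 27.9 mi): east 27.9 sin 265° = -27.79, north 27.9 cos 265° = -2.43
Leg 2 (201°, 7.3 mi): east 7.3 sin 201° = -2.62, north 7.3 cos 201° = -6.82
Summing: -30.41 mi east, -9.25 mi north → (-30.41, -9.25).

(-30.41, -9.25)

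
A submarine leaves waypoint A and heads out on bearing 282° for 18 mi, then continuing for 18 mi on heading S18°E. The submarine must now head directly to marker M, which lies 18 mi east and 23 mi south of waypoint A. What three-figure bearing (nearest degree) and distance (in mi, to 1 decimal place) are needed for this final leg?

108°, 31.5 mi

Leg 1 (282°, 18 mi): east 18 sin 282° = -17.61, north 18 cos 282° = 3.74
Leg 2 (S18°E, 18 mi): east 18 sin 162° = 5.56, north 18 cos 162° = -17.12
Current position: (-12.04, -13.38). Target: (18, -23). Remaining: Δeast = 30.04, Δnorth = -9.62.
Bearing = atan2(30.04, -9.62) mod 360° = 107.76°; distance = √((30.04)² + (-9.62)²) = 31.548 mi.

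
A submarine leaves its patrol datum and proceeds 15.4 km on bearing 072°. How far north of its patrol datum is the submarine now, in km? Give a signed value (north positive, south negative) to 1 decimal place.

4.8 km

Leg 1 (072°, 15.4 km): east 15.4 sin 72° = 14.65, north 15.4 cos 72° = 4.76
Net north component: 4.76 km.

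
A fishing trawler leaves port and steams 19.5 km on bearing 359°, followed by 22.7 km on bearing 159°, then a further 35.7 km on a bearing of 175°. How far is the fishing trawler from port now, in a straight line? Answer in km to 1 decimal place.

Leg 1 (359°, 19.5 km): east 19.5 sin 359° = -0.34, north 19.5 cos 359° = 19.50
Leg 2 (159°, 22.7 km): east 22.7 sin 159° = 8.13, north 22.7 cos 159° = -21.19
Leg 3 (175°, 35.7 km): east 35.7 sin 175° = 3.11, north 35.7 cos 175° = -35.56
Net: 10.91 east, -37.26 north. Distance = √((10.91)² + (-37.26)²) = 38.823 km.

38.8 km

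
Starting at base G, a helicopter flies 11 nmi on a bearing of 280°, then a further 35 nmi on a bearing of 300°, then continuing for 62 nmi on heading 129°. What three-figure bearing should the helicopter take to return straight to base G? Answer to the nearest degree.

340°

Leg 1 (280°, 11 nmi): east 11 sin 280° = -10.83, north 11 cos 280° = 1.91
Leg 2 (300°, 35 nmi): east 35 sin 300° = -30.31, north 35 cos 300° = 17.50
Leg 3 (129°, 62 nmi): east 62 sin 129° = 48.18, north 62 cos 129° = -39.02
Net displacement: 7.04 east, -19.61 north. Direction back to start is (-7.04, 19.61): bearing = atan2(-7.04, 19.61) mod 360° = 340.25° ≈ 340°.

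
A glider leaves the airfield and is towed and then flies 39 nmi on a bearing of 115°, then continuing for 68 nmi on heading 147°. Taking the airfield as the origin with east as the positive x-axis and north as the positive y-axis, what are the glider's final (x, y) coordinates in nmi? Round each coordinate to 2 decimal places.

Leg 1 (115°, 39 nmi): east 39 sin 115° = 35.35, north 39 cos 115° = -16.48
Leg 2 (147°, 68 nmi): east 68 sin 147° = 37.04, north 68 cos 147° = -57.03
Summing: 72.38 nmi east, -73.51 nmi north → (72.38, -73.51).

(72.38, -73.51)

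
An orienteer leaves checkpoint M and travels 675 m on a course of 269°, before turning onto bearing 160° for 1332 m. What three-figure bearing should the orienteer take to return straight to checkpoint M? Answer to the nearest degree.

Leg 1 (269°, 675 m): east 675 sin 269° = -674.90, north 675 cos 269° = -11.78
Leg 2 (160°, 1332 m): east 1332 sin 160° = 455.57, north 1332 cos 160° = -1251.67
Net displacement: -219.33 east, -1263.45 north. Direction back to start is (219.33, 1263.45): bearing = atan2(219.33, 1263.45) mod 360° = 9.85° ≈ 010°.

010°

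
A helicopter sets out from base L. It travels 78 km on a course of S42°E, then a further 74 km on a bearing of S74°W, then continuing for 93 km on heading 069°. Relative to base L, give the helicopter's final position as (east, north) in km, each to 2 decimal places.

Leg 1 (S42°E, 78 km): east 78 sin 138° = 52.19, north 78 cos 138° = -57.97
Leg 2 (S74°W, 74 km): east 74 sin 254° = -71.13, north 74 cos 254° = -20.40
Leg 3 (069°, 93 km): east 93 sin 69° = 86.82, north 93 cos 69° = 33.33
Summing: 67.88 km east, -45.03 km north → (67.88, -45.03).

(67.88, -45.03)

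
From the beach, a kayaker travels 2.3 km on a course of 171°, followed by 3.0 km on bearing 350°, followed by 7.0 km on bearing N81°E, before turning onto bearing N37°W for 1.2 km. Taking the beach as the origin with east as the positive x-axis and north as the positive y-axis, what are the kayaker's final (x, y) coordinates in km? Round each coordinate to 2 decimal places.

(6.03, 2.74)

Leg 1 (171°, 2.3 km): east 2.3 sin 171° = 0.36, north 2.3 cos 171° = -2.27
Leg 2 (350°, 3.0 km): east 3.0 sin 350° = -0.52, north 3.0 cos 350° = 2.95
Leg 3 (N81°E, 7.0 km): east 7.0 sin 81° = 6.91, north 7.0 cos 81° = 1.10
Leg 4 (N37°W, 1.2 km): east 1.2 sin 323° = -0.72, north 1.2 cos 323° = 0.96
Summing: 6.03 km east, 2.74 km north → (6.03, 2.74).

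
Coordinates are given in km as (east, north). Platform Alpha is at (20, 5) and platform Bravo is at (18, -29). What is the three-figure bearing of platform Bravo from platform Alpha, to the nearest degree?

183°

Δeast = 18 − 20 = -2.00; Δnorth = -29 − 5 = -34.00.
Bearing = atan2(Δeast, Δnorth) mod 360° = 183.37° ≈ 183°.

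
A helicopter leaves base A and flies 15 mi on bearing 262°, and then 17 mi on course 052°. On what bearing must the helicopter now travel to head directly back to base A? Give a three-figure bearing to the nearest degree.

Leg 1 (262°, 15 mi): east 15 sin 262° = -14.85, north 15 cos 262° = -2.09
Leg 2 (052°, 17 mi): east 17 sin 52° = 13.40, north 17 cos 52° = 10.47
Net displacement: -1.46 east, 8.38 north. Direction back to start is (1.46, -8.38): bearing = atan2(1.46, -8.38) mod 360° = 170.13° ≈ 170°.

170°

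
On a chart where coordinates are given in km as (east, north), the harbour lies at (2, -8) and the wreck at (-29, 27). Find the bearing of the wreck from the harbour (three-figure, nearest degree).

Δeast = -29 − 2 = -31.00; Δnorth = 27 − -8 = 35.00.
Bearing = atan2(Δeast, Δnorth) mod 360° = 318.47° ≈ 318°.

318°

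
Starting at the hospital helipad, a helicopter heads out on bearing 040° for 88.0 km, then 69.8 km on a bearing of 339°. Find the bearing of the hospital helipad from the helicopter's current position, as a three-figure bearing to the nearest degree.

193°

Leg 1 (040°, 88.0 km): east 88.0 sin 40° = 56.57, north 88.0 cos 40° = 67.41
Leg 2 (339°, 69.8 km): east 69.8 sin 339° = -25.01, north 69.8 cos 339° = 65.16
Net displacement: 31.55 east, 132.58 north. Direction back to start is (-31.55, -132.58): bearing = atan2(-31.55, -132.58) mod 360° = 193.39° ≈ 193°.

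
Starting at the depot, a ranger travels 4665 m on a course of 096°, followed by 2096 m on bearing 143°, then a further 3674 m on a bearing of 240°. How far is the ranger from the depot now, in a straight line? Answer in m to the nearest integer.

Leg 1 (096°, 4665 m): east 4665 sin 96° = 4639.44, north 4665 cos 96° = -487.63
Leg 2 (143°, 2096 m): east 2096 sin 143° = 1261.40, north 2096 cos 143° = -1673.94
Leg 3 (240°, 3674 m): east 3674 sin 240° = -3181.78, north 3674 cos 240° = -1837.00
Net: 2719.07 east, -3998.57 north. Distance = √((2719.07)² + (-3998.57)²) = 4835.481 m.

4835 m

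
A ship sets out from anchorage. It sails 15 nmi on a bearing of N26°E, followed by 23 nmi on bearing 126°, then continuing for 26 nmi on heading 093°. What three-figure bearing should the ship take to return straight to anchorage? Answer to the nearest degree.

272°

Leg 1 (N26°E, 15 nmi): east 15 sin 26° = 6.58, north 15 cos 26° = 13.48
Leg 2 (126°, 23 nmi): east 23 sin 126° = 18.61, north 23 cos 126° = -13.52
Leg 3 (093°, 26 nmi): east 26 sin 93° = 25.96, north 26 cos 93° = -1.36
Net displacement: 51.15 east, -1.40 north. Direction back to start is (-51.15, 1.40): bearing = atan2(-51.15, 1.40) mod 360° = 271.57° ≈ 272°.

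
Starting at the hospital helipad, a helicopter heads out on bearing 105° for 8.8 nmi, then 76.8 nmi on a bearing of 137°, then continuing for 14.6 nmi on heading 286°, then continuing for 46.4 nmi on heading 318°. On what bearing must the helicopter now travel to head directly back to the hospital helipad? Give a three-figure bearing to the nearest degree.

322°

Leg 1 (105°, 8.8 nmi): east 8.8 sin 105° = 8.50, north 8.8 cos 105° = -2.28
Leg 2 (137°, 76.8 nmi): east 76.8 sin 137° = 52.38, north 76.8 cos 137° = -56.17
Leg 3 (286°, 14.6 nmi): east 14.6 sin 286° = -14.03, north 14.6 cos 286° = 4.02
Leg 4 (318°, 46.4 nmi): east 46.4 sin 318° = -31.05, north 46.4 cos 318° = 34.48
Net displacement: 15.80 east, -19.94 north. Direction back to start is (-15.80, 19.94): bearing = atan2(-15.80, 19.94) mod 360° = 321.61° ≈ 322°.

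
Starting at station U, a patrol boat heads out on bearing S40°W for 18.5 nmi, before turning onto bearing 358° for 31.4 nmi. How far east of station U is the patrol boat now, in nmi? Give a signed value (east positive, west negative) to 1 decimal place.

Leg 1 (S40°W, 18.5 nmi): east 18.5 sin 220° = -11.89, north 18.5 cos 220° = -14.17
Leg 2 (358°, 31.4 nmi): east 31.4 sin 358° = -1.10, north 31.4 cos 358° = 31.38
Net east component: -12.99 nmi.

-13.0 nmi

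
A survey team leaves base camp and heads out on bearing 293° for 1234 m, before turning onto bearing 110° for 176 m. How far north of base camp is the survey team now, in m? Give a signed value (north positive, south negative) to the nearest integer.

422 m

Leg 1 (293°, 1234 m): east 1234 sin 293° = -1135.90, north 1234 cos 293° = 482.16
Leg 2 (110°, 176 m): east 176 sin 110° = 165.39, north 176 cos 110° = -60.20
Net north component: 421.97 m.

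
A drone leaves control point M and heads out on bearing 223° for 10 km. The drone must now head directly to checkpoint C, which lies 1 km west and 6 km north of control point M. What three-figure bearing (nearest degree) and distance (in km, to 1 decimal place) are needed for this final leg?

024°, 14.5 km

Leg 1 (223°, 10 km): east 10 sin 223° = -6.82, north 10 cos 223° = -7.31
Current position: (-6.82, -7.31). Target: (-1, 6). Remaining: Δeast = 5.82, Δnorth = 13.31.
Bearing = atan2(5.82, 13.31) mod 360° = 23.61°; distance = √((5.82)² + (13.31)²) = 14.530 km.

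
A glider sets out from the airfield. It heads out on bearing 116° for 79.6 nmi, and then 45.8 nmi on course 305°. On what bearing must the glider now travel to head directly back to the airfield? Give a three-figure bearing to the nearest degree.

Leg 1 (116°, 79.6 nmi): east 79.6 sin 116° = 71.54, north 79.6 cos 116° = -34.89
Leg 2 (305°, 45.8 nmi): east 45.8 sin 305° = -37.52, north 45.8 cos 305° = 26.27
Net displacement: 34.03 east, -8.62 north. Direction back to start is (-34.03, 8.62): bearing = atan2(-34.03, 8.62) mod 360° = 284.22° ≈ 284°.

284°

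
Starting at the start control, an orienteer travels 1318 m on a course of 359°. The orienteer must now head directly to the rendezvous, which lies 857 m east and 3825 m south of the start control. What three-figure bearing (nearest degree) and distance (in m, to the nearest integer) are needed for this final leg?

Leg 1 (359°, 1318 m): east 1318 sin 359° = -23.00, north 1318 cos 359° = 1317.80
Current position: (-23.00, 1317.80). Target: (857, -3825). Remaining: Δeast = 880.00, Δnorth = -5142.80.
Bearing = atan2(880.00, -5142.80) mod 360° = 170.29°; distance = √((880.00)² + (-5142.80)²) = 5217.546 m.

170°, 5218 m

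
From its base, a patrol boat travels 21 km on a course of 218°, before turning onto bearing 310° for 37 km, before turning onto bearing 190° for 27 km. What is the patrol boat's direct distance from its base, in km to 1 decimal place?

Leg 1 (218°, 21 km): east 21 sin 218° = -12.93, north 21 cos 218° = -16.55
Leg 2 (310°, 37 km): east 37 sin 310° = -28.34, north 37 cos 310° = 23.78
Leg 3 (190°, 27 km): east 27 sin 190° = -4.69, north 27 cos 190° = -26.59
Net: -45.96 east, -19.35 north. Distance = √((-45.96)² + (-19.35)²) = 49.870 km.

49.9 km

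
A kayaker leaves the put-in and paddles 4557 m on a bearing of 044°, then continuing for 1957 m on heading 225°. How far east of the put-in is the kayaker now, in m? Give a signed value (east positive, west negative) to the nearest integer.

Leg 1 (044°, 4557 m): east 4557 sin 44° = 3165.56, north 4557 cos 44° = 3278.03
Leg 2 (225°, 1957 m): east 1957 sin 225° = -1383.81, north 1957 cos 225° = -1383.81
Net east component: 1781.75 m.

1782 m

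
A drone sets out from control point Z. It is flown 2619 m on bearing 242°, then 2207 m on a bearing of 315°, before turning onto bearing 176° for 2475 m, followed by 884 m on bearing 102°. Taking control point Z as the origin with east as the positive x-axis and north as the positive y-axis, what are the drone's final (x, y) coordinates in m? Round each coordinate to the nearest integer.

Leg 1 (242°, 2619 m): east 2619 sin 242° = -2312.44, north 2619 cos 242° = -1229.55
Leg 2 (315°, 2207 m): east 2207 sin 315° = -1560.58, north 2207 cos 315° = 1560.58
Leg 3 (176°, 2475 m): east 2475 sin 176° = 172.65, north 2475 cos 176° = -2468.97
Leg 4 (102°, 884 m): east 884 sin 102° = 864.68, north 884 cos 102° = -183.79
Summing: -2835.69 m east, -2321.73 m north → (-2836, -2322).

(-2836, -2322)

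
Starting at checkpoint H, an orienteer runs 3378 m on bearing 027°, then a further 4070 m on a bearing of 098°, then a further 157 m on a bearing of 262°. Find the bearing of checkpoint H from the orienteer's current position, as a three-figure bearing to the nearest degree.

246°

Leg 1 (027°, 3378 m): east 3378 sin 27° = 1533.58, north 3378 cos 27° = 3009.82
Leg 2 (098°, 4070 m): east 4070 sin 98° = 4030.39, north 4070 cos 98° = -566.43
Leg 3 (262°, 157 m): east 157 sin 262° = -155.47, north 157 cos 262° = -21.85
Net displacement: 5408.50 east, 2421.54 north. Direction back to start is (-5408.50, -2421.54): bearing = atan2(-5408.50, -2421.54) mod 360° = 245.88° ≈ 246°.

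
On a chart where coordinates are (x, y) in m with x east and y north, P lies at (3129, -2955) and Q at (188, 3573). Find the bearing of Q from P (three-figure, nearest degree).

Δeast = 188 − 3129 = -2941.00; Δnorth = 3573 − -2955 = 6528.00.
Bearing = atan2(Δeast, Δnorth) mod 360° = 335.75° ≈ 336°.

336°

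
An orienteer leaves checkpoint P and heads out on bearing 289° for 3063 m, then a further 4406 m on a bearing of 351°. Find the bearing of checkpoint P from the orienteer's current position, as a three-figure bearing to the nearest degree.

Leg 1 (289°, 3063 m): east 3063 sin 289° = -2896.12, north 3063 cos 289° = 997.22
Leg 2 (351°, 4406 m): east 4406 sin 351° = -689.25, north 4406 cos 351° = 4351.75
Net displacement: -3585.37 east, 5348.97 north. Direction back to start is (3585.37, -5348.97): bearing = atan2(3585.37, -5348.97) mod 360° = 146.17° ≈ 146°.

146°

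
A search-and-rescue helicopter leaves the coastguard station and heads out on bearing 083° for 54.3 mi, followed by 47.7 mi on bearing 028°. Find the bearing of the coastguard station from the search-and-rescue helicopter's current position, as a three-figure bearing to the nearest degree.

Leg 1 (083°, 54.3 mi): east 54.3 sin 83° = 53.90, north 54.3 cos 83° = 6.62
Leg 2 (028°, 47.7 mi): east 47.7 sin 28° = 22.39, north 47.7 cos 28° = 42.12
Net displacement: 76.29 east, 48.73 north. Direction back to start is (-76.29, -48.73): bearing = atan2(-76.29, -48.73) mod 360° = 237.43° ≈ 237°.

237°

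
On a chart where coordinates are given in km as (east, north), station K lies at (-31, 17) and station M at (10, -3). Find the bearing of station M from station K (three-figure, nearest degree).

116°

Δeast = 10 − -31 = 41.00; Δnorth = -3 − 17 = -20.00.
Bearing = atan2(Δeast, Δnorth) mod 360° = 116.00° ≈ 116°.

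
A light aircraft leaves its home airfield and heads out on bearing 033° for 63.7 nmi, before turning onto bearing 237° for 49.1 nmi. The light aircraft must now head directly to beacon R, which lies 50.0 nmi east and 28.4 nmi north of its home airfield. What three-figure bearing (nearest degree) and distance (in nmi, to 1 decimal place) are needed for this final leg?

088°, 56.5 nmi

Leg 1 (033°, 63.7 nmi): east 63.7 sin 33° = 34.69, north 63.7 cos 33° = 53.42
Leg 2 (237°, 49.1 nmi): east 49.1 sin 237° = -41.18, north 49.1 cos 237° = -26.74
Current position: (-6.49, 26.68). Target: (50.0, 28.4). Remaining: Δeast = 56.49, Δnorth = 1.72.
Bearing = atan2(56.49, 1.72) mod 360° = 88.26°; distance = √((56.49)² + (1.72)²) = 56.511 nmi.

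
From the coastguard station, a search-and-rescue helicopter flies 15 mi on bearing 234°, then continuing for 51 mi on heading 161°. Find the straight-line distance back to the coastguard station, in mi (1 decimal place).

57.2 mi

Leg 1 (234°, 15 mi): east 15 sin 234° = -12.14, north 15 cos 234° = -8.82
Leg 2 (161°, 51 mi): east 51 sin 161° = 16.60, north 51 cos 161° = -48.22
Net: 4.47 east, -57.04 north. Distance = √((4.47)² + (-57.04)²) = 57.213 mi.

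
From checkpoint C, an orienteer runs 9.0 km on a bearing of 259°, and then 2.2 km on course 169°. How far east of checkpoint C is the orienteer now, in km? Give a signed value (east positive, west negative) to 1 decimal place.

Leg 1 (259°, 9.0 km): east 9.0 sin 259° = -8.83, north 9.0 cos 259° = -1.72
Leg 2 (169°, 2.2 km): east 2.2 sin 169° = 0.42, north 2.2 cos 169° = -2.16
Net east component: -8.41 km.

-8.4 km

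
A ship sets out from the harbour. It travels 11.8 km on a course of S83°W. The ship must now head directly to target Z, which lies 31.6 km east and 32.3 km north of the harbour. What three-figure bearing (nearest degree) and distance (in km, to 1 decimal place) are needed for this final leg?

Leg 1 (S83°W, 11.8 km): east 11.8 sin 263° = -11.71, north 11.8 cos 263° = -1.44
Current position: (-11.71, -1.44). Target: (31.6, 32.3). Remaining: Δeast = 43.31, Δnorth = 33.74.
Bearing = atan2(43.31, 33.74) mod 360° = 52.08°; distance = √((43.31)² + (33.74)²) = 54.902 km.

052°, 54.9 km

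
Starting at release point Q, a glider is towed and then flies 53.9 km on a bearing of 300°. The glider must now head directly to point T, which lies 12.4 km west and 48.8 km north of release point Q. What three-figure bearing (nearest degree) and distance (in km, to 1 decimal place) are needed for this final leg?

Leg 1 (300°, 53.9 km): east 53.9 sin 300° = -46.68, north 53.9 cos 300° = 26.95
Current position: (-46.68, 26.95). Target: (-12.4, 48.8). Remaining: Δeast = 34.28, Δnorth = 21.85.
Bearing = atan2(34.28, 21.85) mod 360° = 57.49°; distance = √((34.28)² + (21.85)²) = 40.650 km.

057°, 40.7 km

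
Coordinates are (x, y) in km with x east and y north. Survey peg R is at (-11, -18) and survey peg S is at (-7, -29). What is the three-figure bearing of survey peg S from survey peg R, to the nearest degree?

160°

Δeast = -7 − -11 = 4.00; Δnorth = -29 − -18 = -11.00.
Bearing = atan2(Δeast, Δnorth) mod 360° = 160.02° ≈ 160°.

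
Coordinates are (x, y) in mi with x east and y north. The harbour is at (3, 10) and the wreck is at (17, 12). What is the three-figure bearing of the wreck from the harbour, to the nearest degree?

Δeast = 17 − 3 = 14.00; Δnorth = 12 − 10 = 2.00.
Bearing = atan2(Δeast, Δnorth) mod 360° = 81.87° ≈ 082°.

082°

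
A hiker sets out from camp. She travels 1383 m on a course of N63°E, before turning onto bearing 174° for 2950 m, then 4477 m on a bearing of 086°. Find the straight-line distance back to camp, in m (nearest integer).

6329 m

Leg 1 (N63°E, 1383 m): east 1383 sin 63° = 1232.26, north 1383 cos 63° = 627.87
Leg 2 (174°, 2950 m): east 2950 sin 174° = 308.36, north 2950 cos 174° = -2933.84
Leg 3 (086°, 4477 m): east 4477 sin 86° = 4466.09, north 4477 cos 86° = 312.30
Net: 6006.72 east, -1993.67 north. Distance = √((6006.72)² + (-1993.67)²) = 6328.930 m.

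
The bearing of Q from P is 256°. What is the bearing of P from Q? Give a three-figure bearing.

Back-bearing = 256° − 180° = 076°.

076°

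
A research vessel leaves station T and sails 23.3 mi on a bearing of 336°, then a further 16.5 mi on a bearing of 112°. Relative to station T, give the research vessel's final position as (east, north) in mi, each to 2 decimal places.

Leg 1 (336°, 23.3 mi): east 23.3 sin 336° = -9.48, north 23.3 cos 336° = 21.29
Leg 2 (112°, 16.5 mi): east 16.5 sin 112° = 15.30, north 16.5 cos 112° = -6.18
Summing: 5.82 mi east, 15.10 mi north → (5.82, 15.10).

(5.82, 15.10)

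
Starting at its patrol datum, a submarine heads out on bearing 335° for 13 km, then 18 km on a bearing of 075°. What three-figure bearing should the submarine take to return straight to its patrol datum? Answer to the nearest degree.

216°

Leg 1 (335°, 13 km): east 13 sin 335° = -5.49, north 13 cos 335° = 11.78
Leg 2 (075°, 18 km): east 18 sin 75° = 17.39, north 18 cos 75° = 4.66
Net displacement: 11.89 east, 16.44 north. Direction back to start is (-11.89, -16.44): bearing = atan2(-11.89, -16.44) mod 360° = 215.88° ≈ 216°.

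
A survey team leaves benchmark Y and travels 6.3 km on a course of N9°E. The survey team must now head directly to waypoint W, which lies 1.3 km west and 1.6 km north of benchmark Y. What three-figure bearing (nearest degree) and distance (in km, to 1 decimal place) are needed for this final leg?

Leg 1 (N9°E, 6.3 km): east 6.3 sin 9° = 0.99, north 6.3 cos 9° = 6.22
Current position: (0.99, 6.22). Target: (-1.3, 1.6). Remaining: Δeast = -2.29, Δnorth = -4.62.
Bearing = atan2(-2.29, -4.62) mod 360° = 206.31°; distance = √((-2.29)² + (-4.62)²) = 5.157 km.

206°, 5.2 km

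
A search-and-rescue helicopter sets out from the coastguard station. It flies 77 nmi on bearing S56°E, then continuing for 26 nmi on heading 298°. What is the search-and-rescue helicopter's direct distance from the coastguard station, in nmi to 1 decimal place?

51.2 nmi

Leg 1 (S56°E, 77 nmi): east 77 sin 124° = 63.84, north 77 cos 124° = -43.06
Leg 2 (298°, 26 nmi): east 26 sin 298° = -22.96, north 26 cos 298° = 12.21
Net: 40.88 east, -30.85 north. Distance = √((40.88)² + (-30.85)²) = 51.215 nmi.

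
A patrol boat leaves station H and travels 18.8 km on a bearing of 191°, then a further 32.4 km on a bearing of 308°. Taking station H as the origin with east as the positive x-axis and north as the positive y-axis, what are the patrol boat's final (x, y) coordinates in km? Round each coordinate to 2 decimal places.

Leg 1 (191°, 18.8 km): east 18.8 sin 191° = -3.59, north 18.8 cos 191° = -18.45
Leg 2 (308°, 32.4 km): east 32.4 sin 308° = -25.53, north 32.4 cos 308° = 19.95
Summing: -29.12 km east, 1.49 km north → (-29.12, 1.49).

(-29.12, 1.49)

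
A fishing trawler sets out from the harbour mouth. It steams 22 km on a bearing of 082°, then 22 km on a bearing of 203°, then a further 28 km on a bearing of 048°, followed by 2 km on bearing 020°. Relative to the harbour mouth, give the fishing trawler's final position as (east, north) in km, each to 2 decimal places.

(34.68, 3.43)

Leg 1 (082°, 22 km): east 22 sin 82° = 21.79, north 22 cos 82° = 3.06
Leg 2 (203°, 22 km): east 22 sin 203° = -8.60, north 22 cos 203° = -20.25
Leg 3 (048°, 28 km): east 28 sin 48° = 20.81, north 28 cos 48° = 18.74
Leg 4 (020°, 2 km): east 2 sin 20° = 0.68, north 2 cos 20° = 1.88
Summing: 34.68 km east, 3.43 km north → (34.68, 3.43).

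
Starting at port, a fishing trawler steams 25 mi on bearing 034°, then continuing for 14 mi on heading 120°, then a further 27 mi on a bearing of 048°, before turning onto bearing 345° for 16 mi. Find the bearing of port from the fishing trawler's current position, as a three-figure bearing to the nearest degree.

222°

Leg 1 (034°, 25 mi): east 25 sin 34° = 13.98, north 25 cos 34° = 20.73
Leg 2 (120°, 14 mi): east 14 sin 120° = 12.12, north 14 cos 120° = -7.00
Leg 3 (048°, 27 mi): east 27 sin 48° = 20.06, north 27 cos 48° = 18.07
Leg 4 (345°, 16 mi): east 16 sin 345° = -4.14, north 16 cos 345° = 15.45
Net displacement: 42.03 east, 47.25 north. Direction back to start is (-42.03, -47.25): bearing = atan2(-42.03, -47.25) mod 360° = 221.65° ≈ 222°.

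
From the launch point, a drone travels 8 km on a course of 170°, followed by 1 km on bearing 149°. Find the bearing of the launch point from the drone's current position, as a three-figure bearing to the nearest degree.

Leg 1 (170°, 8 km): east 8 sin 170° = 1.39, north 8 cos 170° = -7.88
Leg 2 (149°, 1 km): east 1 sin 149° = 0.52, north 1 cos 149° = -0.86
Net displacement: 1.90 east, -8.74 north. Direction back to start is (-1.90, 8.74): bearing = atan2(-1.90, 8.74) mod 360° = 347.70° ≈ 348°.

348°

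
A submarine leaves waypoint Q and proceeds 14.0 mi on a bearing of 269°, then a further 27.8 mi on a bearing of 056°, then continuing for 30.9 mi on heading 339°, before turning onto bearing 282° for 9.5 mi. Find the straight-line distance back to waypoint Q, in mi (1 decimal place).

Leg 1 (269°, 14.0 mi): east 14.0 sin 269° = -14.00, north 14.0 cos 269° = -0.24
Leg 2 (056°, 27.8 mi): east 27.8 sin 56° = 23.05, north 27.8 cos 56° = 15.55
Leg 3 (339°, 30.9 mi): east 30.9 sin 339° = -11.07, north 30.9 cos 339° = 28.85
Leg 4 (282°, 9.5 mi): east 9.5 sin 282° = -9.29, north 9.5 cos 282° = 1.98
Net: -11.32 east, 46.12 north. Distance = √((-11.32)² + (46.12)²) = 47.492 mi.

47.5 mi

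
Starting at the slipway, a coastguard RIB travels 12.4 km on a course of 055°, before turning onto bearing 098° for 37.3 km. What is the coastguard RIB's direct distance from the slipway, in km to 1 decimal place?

Leg 1 (055°, 12.4 km): east 12.4 sin 55° = 10.16, north 12.4 cos 55° = 7.11
Leg 2 (098°, 37.3 km): east 37.3 sin 98° = 36.94, north 37.3 cos 98° = -5.19
Net: 47.09 east, 1.92 north. Distance = √((47.09)² + (1.92)²) = 47.134 km.

47.1 km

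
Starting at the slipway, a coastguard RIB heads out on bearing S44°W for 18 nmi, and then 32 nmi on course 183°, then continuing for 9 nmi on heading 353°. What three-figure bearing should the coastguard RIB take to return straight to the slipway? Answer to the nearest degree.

Leg 1 (S44°W, 18 nmi): east 18 sin 224° = -12.50, north 18 cos 224° = -12.95
Leg 2 (183°, 32 nmi): east 32 sin 183° = -1.67, north 32 cos 183° = -31.96
Leg 3 (353°, 9 nmi): east 9 sin 353° = -1.10, north 9 cos 353° = 8.93
Net displacement: -15.28 east, -35.97 north. Direction back to start is (15.28, 35.97): bearing = atan2(15.28, 35.97) mod 360° = 23.01° ≈ 023°.

023°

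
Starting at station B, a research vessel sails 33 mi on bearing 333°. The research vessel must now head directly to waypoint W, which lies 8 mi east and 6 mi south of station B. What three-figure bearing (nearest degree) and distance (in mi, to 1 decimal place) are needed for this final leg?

Leg 1 (333°, 33 mi): east 33 sin 333° = -14.98, north 33 cos 333° = 29.40
Current position: (-14.98, 29.40). Target: (8, -6). Remaining: Δeast = 22.98, Δnorth = -35.40.
Bearing = atan2(22.98, -35.40) mod 360° = 147.01°; distance = √((22.98)² + (-35.40)²) = 42.208 mi.

147°, 42.2 mi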